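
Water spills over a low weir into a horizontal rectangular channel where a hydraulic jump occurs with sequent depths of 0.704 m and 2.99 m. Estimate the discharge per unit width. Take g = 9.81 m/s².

q = 6.18 m²/s

For a rectangular channel the momentum equation gives q² = ½·g·y₁·y₂·(y₁ + y₂) = ½×9.81×0.704×2.99×3.69 = 38.1.
q = √38.1 = 6.18 m²/s.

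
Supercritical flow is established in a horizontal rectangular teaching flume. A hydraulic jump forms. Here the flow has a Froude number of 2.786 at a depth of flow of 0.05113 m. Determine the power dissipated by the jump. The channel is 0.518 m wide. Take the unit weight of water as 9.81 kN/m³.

P = 0.02850 kW

Fr₁ = 2.786 (given).
By Bélanger, y₂/y₁ = ½[√(1 + 8Fr₁²) − 1] = ½[√63.094 − 1] = 3.472.
y₂ = 3.472 × 0.05113 = 0.1775 m.
Head loss: ΔE = (y₂ − y₁)³/(4y₁y₂) = (0.1775 − 0.05113)³/(4×0.05113×0.1775) = 0.002018/0.03630 = 0.05559 m.
V₁ = Fr₁·√(g·y₁) = 2.786×√(9.81×0.05113) = 1.973 m/s; q = V₁·y₁ = 0.1009 m²/s. Q = q·b = 0.1009 × 0.518 = 0.05226 m³/s. P = γ·Q·ΔE = 9.81 × 0.05226 × 0.05559 = 0.02850 kW.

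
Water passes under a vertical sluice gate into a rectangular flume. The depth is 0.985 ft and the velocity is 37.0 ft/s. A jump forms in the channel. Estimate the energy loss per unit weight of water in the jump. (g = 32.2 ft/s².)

Fr₁ = V₁/√(g·y₁) = 37.0/√(32.2×0.985) = 6.57.
Sequent-depth ratio: y₂/y₁ = ½[√(1 + 8Fr₁²) − 1] = ½[√346.3 − 1] = 8.80.
y₂ = 8.80 × 0.985 = 8.67 ft.
Head loss: ΔE = (y₂ − y₁)³/(4y₁y₂) = (8.67 − 0.985)³/(4×0.985×8.67) = 454/34.2 = 13.3 ft.

ΔE = 13.3 ft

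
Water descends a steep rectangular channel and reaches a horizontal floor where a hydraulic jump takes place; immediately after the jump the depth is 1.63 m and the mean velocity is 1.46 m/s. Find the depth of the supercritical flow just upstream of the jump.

y₁ = 0.357 m

Fr₂ = V₂/√(g·y₂) = 1.46/√(9.81×1.63) = 0.365.
Applying the sequent-depth relation in reverse, y₁/y₂ = ½[√(1 + 8Fr₂²) − 1] = ½[√2.066 − 1] = 0.219.
y₁ = 0.219 × 1.63 = 0.357 m.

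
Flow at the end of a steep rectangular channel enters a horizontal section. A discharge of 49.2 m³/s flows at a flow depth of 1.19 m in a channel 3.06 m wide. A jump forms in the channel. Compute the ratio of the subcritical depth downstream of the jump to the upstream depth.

q = Q/b = 49.2/3.06 = 16.1 m²/s; V₁ = q/y₁ = 13.5 m/s. Fr₁ = V₁/√(g·y₁) = 3.95.
Sequent-depth ratio: y₂/y₁ = ½[√(1 + 8Fr₁²) − 1] = ½[√126.1 − 1] = 5.11.

y₂/y₁ = 5.11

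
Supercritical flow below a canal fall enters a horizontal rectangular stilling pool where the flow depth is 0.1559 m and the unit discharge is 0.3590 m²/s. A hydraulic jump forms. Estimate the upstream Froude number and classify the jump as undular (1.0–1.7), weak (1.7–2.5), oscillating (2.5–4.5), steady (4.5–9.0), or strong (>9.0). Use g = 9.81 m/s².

Fr₁ = 1.862; weak jump

V₁ = q/y₁ = 0.3590/0.1559 = 2.303 m/s. Fr₁ = V₁/√(g·y₁) = 2.303/√(9.81×0.1559) = 1.862.
Fr₁ = 1.862 lies in the weak range.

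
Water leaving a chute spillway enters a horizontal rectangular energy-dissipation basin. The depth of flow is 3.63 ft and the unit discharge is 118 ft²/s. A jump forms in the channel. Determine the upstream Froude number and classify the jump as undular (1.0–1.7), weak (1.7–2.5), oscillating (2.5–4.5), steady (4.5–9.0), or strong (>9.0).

Fr₁ = 3.01; oscillating jump

V₁ = q/y₁ = 118/3.63 = 32.5 ft/s. Fr₁ = V₁/√(g·y₁) = 32.5/√(32.2×3.63) = 3.01.
Fr₁ = 3.01 lies in the oscillating range.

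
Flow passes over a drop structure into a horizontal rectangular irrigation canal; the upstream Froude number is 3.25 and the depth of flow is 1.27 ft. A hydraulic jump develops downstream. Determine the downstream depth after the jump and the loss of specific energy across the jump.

y₂ = 5.24 ft; ΔE = 2.35 ft

Fr₁ = 3.25 (given).
Sequent-depth ratio: y₂/y₁ = ½[√(1 + 8Fr₁²) − 1] = ½[√85.50 − 1] = 4.12.
y₂ = 4.12 × 1.27 = 5.24 ft.
Head loss: ΔE = (y₂ − y₁)³/(4y₁y₂) = (5.24 − 1.27)³/(4×1.27×5.24) = 62.4/26.6 = 2.35 ft.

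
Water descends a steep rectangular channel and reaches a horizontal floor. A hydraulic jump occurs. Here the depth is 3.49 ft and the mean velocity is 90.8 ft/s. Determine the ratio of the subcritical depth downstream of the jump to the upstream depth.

Fr₁ = V₁/√(g·y₁) = 90.8/√(32.2×3.49) = 8.57.
Conjugate-depth relation: y₂/y₁ = ½[√(1 + 8Fr₁²) − 1] = ½[√587.9 − 1] = 11.6.

y₂/y₁ = 11.6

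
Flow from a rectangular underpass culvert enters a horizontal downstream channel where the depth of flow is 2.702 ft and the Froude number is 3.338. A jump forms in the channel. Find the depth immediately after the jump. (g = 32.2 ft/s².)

Fr₁ = 3.338 (given).
From the momentum equation for a rectangular channel, y₂/y₁ = ½[√(1 + 8Fr₁²) − 1] = ½[√90.138 − 1] = 4.247.
y₂ = 4.247 × 2.702 = 11.48 ft.

y₂ = 11.48 ft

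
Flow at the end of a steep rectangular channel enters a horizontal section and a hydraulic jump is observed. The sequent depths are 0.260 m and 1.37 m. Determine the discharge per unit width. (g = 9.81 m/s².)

For a rectangular channel the momentum equation gives q² = ½·g·y₁·y₂·(y₁ + y₂) = ½×9.81×0.260×1.37×1.63 = 2.85.
q = √2.85 = 1.69 m²/s.

q = 1.69 m²/s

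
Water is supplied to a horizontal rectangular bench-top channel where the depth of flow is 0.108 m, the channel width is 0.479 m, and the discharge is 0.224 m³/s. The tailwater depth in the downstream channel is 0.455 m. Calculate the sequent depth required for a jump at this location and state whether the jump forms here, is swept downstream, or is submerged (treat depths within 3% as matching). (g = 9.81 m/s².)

q = Q/b = 0.224/0.479 = 0.468 m²/s; V₁ = q/y₁ = 4.33 m/s. Fr₁ = V₁/√(g·y₁) = 4.21.
By Bélanger, y₂/y₁ = ½[√(1 + 8Fr₁²) − 1] = ½[√142.6 − 1] = 5.47.
y₂ = 5.47 × 0.108 = 0.591 m.
Tailwater y_tw = 0.455 m: y_tw < y₂, so the jump is swept downstream.

y₂ = 0.591 m; the jump is swept downstream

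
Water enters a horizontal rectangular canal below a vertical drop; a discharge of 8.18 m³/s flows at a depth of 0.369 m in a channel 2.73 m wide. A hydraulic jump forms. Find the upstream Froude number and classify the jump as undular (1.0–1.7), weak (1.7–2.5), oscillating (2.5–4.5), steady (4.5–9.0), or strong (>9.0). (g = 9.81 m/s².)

Fr₁ = 4.27; oscillating jump

q = Q/b = 8.18/2.73 = 3.00 m²/s; V₁ = q/y₁ = 8.12 m/s. Fr₁ = V₁/√(g·y₁) = 4.27.
Fr₁ = 4.27 lies in the oscillating range.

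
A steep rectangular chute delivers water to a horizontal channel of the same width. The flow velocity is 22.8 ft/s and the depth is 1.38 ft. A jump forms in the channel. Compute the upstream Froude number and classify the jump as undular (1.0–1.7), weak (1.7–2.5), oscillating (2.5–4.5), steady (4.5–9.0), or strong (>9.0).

Fr₁ = V₁/√(g·y₁) = 22.8/√(32.2×1.38) = 3.42.
Fr₁ = 3.42 lies in the oscillating range.

Fr₁ = 3.42; oscillating jump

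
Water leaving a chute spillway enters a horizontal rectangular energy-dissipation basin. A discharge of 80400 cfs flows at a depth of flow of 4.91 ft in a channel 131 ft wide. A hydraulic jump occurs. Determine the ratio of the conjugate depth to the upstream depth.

q = Q/b = 80400/131 = 614 ft²/s; V₁ = q/y₁ = 125 ft/s. Fr₁ = V₁/√(g·y₁) = 9.94.
Sequent-depth ratio: y₂/y₁ = ½[√(1 + 8Fr₁²) − 1] = ½[√791.6 − 1] = 13.6.

y₂/y₁ = 13.6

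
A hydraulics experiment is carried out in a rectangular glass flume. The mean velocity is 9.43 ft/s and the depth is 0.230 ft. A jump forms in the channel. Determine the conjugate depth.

y₂ = 1.02 ft

Fr₁ = V₁/√(g·y₁) = 9.43/√(32.2×0.230) = 3.47.
By Bélanger, y₂/y₁ = ½[√(1 + 8Fr₁²) − 1] = ½[√97.06 − 1] = 4.43.
y₂ = 4.43 × 0.230 = 1.02 ft.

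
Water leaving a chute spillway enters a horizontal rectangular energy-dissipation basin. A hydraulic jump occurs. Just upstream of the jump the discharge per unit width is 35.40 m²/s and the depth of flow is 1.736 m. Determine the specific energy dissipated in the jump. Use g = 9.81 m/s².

V₁ = q/y₁ = 35.40/1.736 = 20.39 m/s. Fr₁ = V₁/√(g·y₁) = 20.39/√(9.81×1.736) = 4.941.
By Bélanger, y₂/y₁ = ½[√(1 + 8Fr₁²) − 1] = ½[√196.33 − 1] = 6.506.
y₂ = 6.506 × 1.736 = 11.29 m.
Head loss: ΔE = (y₂ − y₁)³/(4y₁y₂) = (11.29 − 1.736)³/(4×1.736×11.29) = 873.3/78.43 = 11.13 m.

ΔE = 11.13 m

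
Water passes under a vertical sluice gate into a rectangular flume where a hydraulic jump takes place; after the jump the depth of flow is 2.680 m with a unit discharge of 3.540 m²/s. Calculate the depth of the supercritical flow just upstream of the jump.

V₂ = q/y₂ = 3.540/2.680 = 1.321 m/s; Fr₂ = V₂/√(g·y₂) = 0.2576.
From the momentum equation (using Fr₂), y₁/y₂ = ½[√(1 + 8Fr₂²) − 1] = ½[√1.5309 − 1] = 0.1187.
y₁ = 0.1187 × 2.680 = 0.3180 m.

y₁ = 0.3180 m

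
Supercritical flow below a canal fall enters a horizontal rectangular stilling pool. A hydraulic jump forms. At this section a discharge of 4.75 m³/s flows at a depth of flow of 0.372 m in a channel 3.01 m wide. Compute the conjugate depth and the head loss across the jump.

y₂ = 0.997 m; ΔE = 0.165 m

q = Q/b = 4.75/3.01 = 1.58 m²/s; V₁ = q/y₁ = 4.24 m/s. Fr₁ = V₁/√(g·y₁) = 2.22.
From the momentum equation for a rectangular channel, y₂/y₁ = ½[√(1 + 8Fr₁²) − 1] = ½[√40.45 − 1] = 2.68.
y₂ = 2.68 × 0.372 = 0.997 m.
Head loss: ΔE = (y₂ − y₁)³/(4y₁y₂) = (0.997 − 0.372)³/(4×0.372×0.997) = 0.244/1.48 = 0.165 m.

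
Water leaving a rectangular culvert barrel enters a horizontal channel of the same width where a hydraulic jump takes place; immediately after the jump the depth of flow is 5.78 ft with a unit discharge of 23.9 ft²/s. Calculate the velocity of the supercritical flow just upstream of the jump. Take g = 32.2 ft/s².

V₂ = q/y₂ = 23.9/5.78 = 4.13 ft/s; Fr₂ = V₂/√(g·y₂) = 0.303.
From the momentum equation (using Fr₂), y₁/y₂ = ½[√(1 + 8Fr₂²) − 1] = ½[√1.735 − 1] = 0.159.
y₁ = 0.159 × 5.78 = 0.917 ft.
V₁ = q/y₁ = 23.9/0.917 = 26.1 ft/s.

V₁ = 26.1 ft/s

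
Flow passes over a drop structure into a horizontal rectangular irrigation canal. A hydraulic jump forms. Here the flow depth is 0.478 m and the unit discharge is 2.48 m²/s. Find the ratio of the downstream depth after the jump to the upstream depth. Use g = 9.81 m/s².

y₂/y₁ = 2.93

V₁ = q/y₁ = 2.48/0.478 = 5.19 m/s. Fr₁ = V₁/√(g·y₁) = 5.19/√(9.81×0.478) = 2.40.
By Bélanger, y₂/y₁ = ½[√(1 + 8Fr₁²) − 1] = ½[√46.92 − 1] = 2.93.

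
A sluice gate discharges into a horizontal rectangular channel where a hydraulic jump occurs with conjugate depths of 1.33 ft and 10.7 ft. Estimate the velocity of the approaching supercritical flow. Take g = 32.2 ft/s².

V₁ = 39.5 ft/s

For a rectangular channel the momentum equation gives q² = ½·g·y₁·y₂·(y₁ + y₂) = ½×32.2×1.33×10.7×12.0 = 2756.
q = √2756 = 52.5 ft²/s.
V₁ = q/y₁ = 52.5/1.33 = 39.5 ft/s.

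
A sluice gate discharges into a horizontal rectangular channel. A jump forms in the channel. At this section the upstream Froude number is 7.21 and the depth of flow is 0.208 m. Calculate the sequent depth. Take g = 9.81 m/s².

y₂ = 2.02 m

Fr₁ = 7.21 (given).
By Bélanger, y₂/y₁ = ½[√(1 + 8Fr₁²) − 1] = ½[√416.9 − 1] = 9.71.
y₂ = 9.71 × 0.208 = 2.02 m.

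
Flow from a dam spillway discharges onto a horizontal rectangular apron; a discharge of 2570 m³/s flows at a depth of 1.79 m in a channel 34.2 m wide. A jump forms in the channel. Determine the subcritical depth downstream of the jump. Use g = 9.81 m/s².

y₂ = 24.5 m

q = Q/b = 2570/34.2 = 75.1 m²/s; V₁ = q/y₁ = 42.0 m/s. Fr₁ = V₁/√(g·y₁) = 10.0.
Sequent-depth ratio: y₂/y₁ = ½[√(1 + 8Fr₁²) − 1] = ½[√803.9 − 1] = 13.7.
y₂ = 13.7 × 1.79 = 24.5 m.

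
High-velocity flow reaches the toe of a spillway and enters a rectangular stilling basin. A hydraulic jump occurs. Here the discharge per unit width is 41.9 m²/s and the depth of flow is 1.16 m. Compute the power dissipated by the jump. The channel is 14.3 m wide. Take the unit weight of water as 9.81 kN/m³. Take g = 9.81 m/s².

V₁ = q/y₁ = 41.9/1.16 = 36.1 m/s. Fr₁ = V₁/√(g·y₁) = 36.1/√(9.81×1.16) = 10.7.
Conjugate-depth relation: y₂/y₁ = ½[√(1 + 8Fr₁²) − 1] = ½[√918.2 − 1] = 14.7.
y₂ = 14.7 × 1.16 = 17.0 m.
Head loss: ΔE = (y₂ − y₁)³/(4y₁y₂) = (17.0 − 1.16)³/(4×1.16×17.0) = 3971/78.9 = 50.4 m.
Q = q·b = 41.9 × 14.3 = 599 m³/s. P = γ·Q·ΔE = 9.81 × 599 × 50.4 = 295971 kW.

P = 295971 kW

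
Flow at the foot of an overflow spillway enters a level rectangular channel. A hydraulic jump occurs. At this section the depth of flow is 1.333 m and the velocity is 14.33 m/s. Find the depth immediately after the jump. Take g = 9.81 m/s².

Fr₁ = V₁/√(g·y₁) = 14.33/√(9.81×1.333) = 3.963.
By Bélanger, y₂/y₁ = ½[√(1 + 8Fr₁²) − 1] = ½[√126.63 − 1] = 5.126.
y₂ = 5.126 × 1.333 = 6.834 m.

y₂ = 6.834 m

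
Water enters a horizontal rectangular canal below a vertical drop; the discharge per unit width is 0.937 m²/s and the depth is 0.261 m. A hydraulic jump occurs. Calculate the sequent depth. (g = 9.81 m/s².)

y₂ = 0.708 m

V₁ = q/y₁ = 0.937/0.261 = 3.59 m/s. Fr₁ = V₁/√(g·y₁) = 3.59/√(9.81×0.261) = 2.24.
From the momentum equation for a rectangular channel, y₂/y₁ = ½[√(1 + 8Fr₁²) − 1] = ½[√41.27 − 1] = 2.71.
y₂ = 2.71 × 0.261 = 0.708 m.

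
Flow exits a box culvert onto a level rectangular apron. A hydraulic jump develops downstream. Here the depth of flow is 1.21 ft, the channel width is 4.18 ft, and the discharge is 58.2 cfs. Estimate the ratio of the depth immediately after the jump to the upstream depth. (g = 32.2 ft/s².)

q = Q/b = 58.2/4.18 = 13.9 ft²/s; V₁ = q/y₁ = 11.5 ft/s. Fr₁ = V₁/√(g·y₁) = 1.84.
Conjugate-depth relation: y₂/y₁ = ½[√(1 + 8Fr₁²) − 1] = ½[√28.19 − 1] = 2.15.

y₂/y₁ = 2.15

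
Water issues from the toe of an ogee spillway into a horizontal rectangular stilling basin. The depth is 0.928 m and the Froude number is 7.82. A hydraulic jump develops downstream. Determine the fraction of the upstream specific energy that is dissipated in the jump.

ΔE/E₁ = 0.657 (65.7%)

Fr₁ = 7.82 (given).
Conjugate-depth relation: y₂/y₁ = ½[√(1 + 8Fr₁²) − 1] = ½[√490.2 − 1] = 10.6.
y₂ = 10.6 × 0.928 = 9.81 m.
E₁ = y₁(1 + Fr₁²/2) = 0.928×(1 + 7.82²/2) = 29.3 m. ΔE = (y₂ − y₁)³/(4y₁y₂) = 19.2 m. ΔE/E₁ = 19.2/29.3 = 0.657.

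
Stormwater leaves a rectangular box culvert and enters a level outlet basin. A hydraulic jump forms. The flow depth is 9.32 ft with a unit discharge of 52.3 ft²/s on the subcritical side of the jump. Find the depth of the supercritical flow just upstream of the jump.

y₁ = 1.66 ft

V₂ = q/y₂ = 52.3/9.32 = 5.61 ft/s; Fr₂ = V₂/√(g·y₂) = 0.324.
Since the conjugate-depth ratio holds either way, y₁/y₂ = ½[√(1 + 8Fr₂²) − 1] = ½[√1.839 − 1] = 0.178.
y₁ = 0.178 × 9.32 = 1.66 ft.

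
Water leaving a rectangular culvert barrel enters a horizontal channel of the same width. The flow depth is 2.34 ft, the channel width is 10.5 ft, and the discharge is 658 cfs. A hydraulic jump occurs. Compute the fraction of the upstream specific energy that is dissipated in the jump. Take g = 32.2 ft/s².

ΔE/E₁ = 0.270 (27.0%)

q = Q/b = 658/10.5 = 62.7 ft²/s; V₁ = q/y₁ = 26.8 ft/s. Fr₁ = V₁/√(g·y₁) = 3.09.
Conjugate-depth relation: y₂/y₁ = ½[√(1 + 8Fr₁²) − 1] = ½[√77.15 − 1] = 3.89.
y₂ = 3.89 × 2.34 = 9.11 ft.
E₁ = y₁ + V₁²/2g = 13.5 ft. ΔE = (y₂ − y₁)³/(4y₁y₂) = 3.63 ft. ΔE/E₁ = 3.63/13.5 = 0.270.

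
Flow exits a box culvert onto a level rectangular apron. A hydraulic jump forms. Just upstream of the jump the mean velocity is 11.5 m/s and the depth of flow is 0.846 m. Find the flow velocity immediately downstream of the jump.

Fr₁ = V₁/√(g·y₁) = 11.5/√(9.81×0.846) = 3.99.
From the momentum equation for a rectangular channel, y₂/y₁ = ½[√(1 + 8Fr₁²) − 1] = ½[√128.5 − 1] = 5.17.
y₂ = 5.17 × 0.846 = 4.37 m.
q = V₁·y₁ = 11.5 × 0.846 = 9.73 m²/s.
V₂ = q/y₂ = 9.73/4.37 = 2.23 m/s.

V₂ = 2.23 m/s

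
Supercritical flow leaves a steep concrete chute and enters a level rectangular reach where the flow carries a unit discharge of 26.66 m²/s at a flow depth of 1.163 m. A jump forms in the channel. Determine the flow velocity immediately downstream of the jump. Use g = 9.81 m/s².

V₂ = 2.516 m/s

V₁ = q/y₁ = 26.66/1.163 = 22.92 m/s. Fr₁ = V₁/√(g·y₁) = 22.92/√(9.81×1.163) = 6.787.
Bélanger equation: y₂/y₁ = ½[√(1 + 8Fr₁²) − 1] = ½[√369.47 − 1] = 9.111.
y₂ = 9.111 × 1.163 = 10.60 m.
V₂ = q/y₂ = 26.66/10.60 = 2.516 m/s.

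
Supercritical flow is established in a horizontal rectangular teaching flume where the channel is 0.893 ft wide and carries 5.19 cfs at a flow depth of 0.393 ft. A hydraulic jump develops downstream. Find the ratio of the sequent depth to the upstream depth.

y₂/y₁ = 5.40

q = Q/b = 5.19/0.893 = 5.81 ft²/s; V₁ = q/y₁ = 14.8 ft/s. Fr₁ = V₁/√(g·y₁) = 4.16.
Conjugate-depth relation: y₂/y₁ = ½[√(1 + 8Fr₁²) − 1] = ½[√139.3 − 1] = 5.40.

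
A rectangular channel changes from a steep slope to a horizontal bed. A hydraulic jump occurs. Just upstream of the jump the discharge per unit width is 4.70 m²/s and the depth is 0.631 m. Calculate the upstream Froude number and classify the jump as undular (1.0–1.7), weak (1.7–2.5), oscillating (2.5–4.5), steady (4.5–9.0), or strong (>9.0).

V₁ = q/y₁ = 4.70/0.631 = 7.45 m/s. Fr₁ = V₁/√(g·y₁) = 7.45/√(9.81×0.631) = 2.99.
Fr₁ = 2.99 lies in the oscillating range.

Fr₁ = 2.99; oscillating jump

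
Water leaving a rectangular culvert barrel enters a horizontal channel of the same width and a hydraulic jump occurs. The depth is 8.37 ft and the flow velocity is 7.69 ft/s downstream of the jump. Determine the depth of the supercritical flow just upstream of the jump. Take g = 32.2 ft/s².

y₁ = 2.76 ft

Fr₂ = V₂/√(g·y₂) = 7.69/√(32.2×8.37) = 0.468.
Since the conjugate-depth ratio holds either way, y₁/y₂ = ½[√(1 + 8Fr₂²) − 1] = ½[√2.755 − 1] = 0.330.
y₁ = 0.330 × 8.37 = 2.76 ft.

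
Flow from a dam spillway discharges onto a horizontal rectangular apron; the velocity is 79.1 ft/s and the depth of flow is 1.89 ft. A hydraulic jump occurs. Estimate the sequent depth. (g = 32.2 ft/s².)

Fr₁ = V₁/√(g·y₁) = 79.1/√(32.2×1.89) = 10.1.
By Bélanger, y₂/y₁ = ½[√(1 + 8Fr₁²) − 1] = ½[√823.5 − 1] = 13.8.
y₂ = 13.8 × 1.89 = 26.2 ft.

y₂ = 26.2 ft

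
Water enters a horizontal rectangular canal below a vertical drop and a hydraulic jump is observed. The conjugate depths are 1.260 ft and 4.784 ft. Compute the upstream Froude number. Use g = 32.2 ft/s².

Fr₁ = 3.018

For a rectangular channel the momentum equation gives q² = ½·g·y₁·y₂·(y₁ + y₂) = ½×32.2×1.260×4.784×6.044 = 586.6.
q = √586.6 = 24.22 ft²/s.
V₁ = q/y₁ = 19.22 ft/s; Fr₁ = V₁/√(g·y₁) = 3.018.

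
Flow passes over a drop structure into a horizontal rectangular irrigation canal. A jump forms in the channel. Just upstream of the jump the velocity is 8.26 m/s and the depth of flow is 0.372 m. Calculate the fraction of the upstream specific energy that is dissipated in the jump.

ΔE/E₁ = 0.427 (42.7%)

Fr₁ = V₁/√(g·y₁) = 8.26/√(9.81×0.372) = 4.32.
Sequent-depth ratio: y₂/y₁ = ½[√(1 + 8Fr₁²) − 1] = ½[√150.6 − 1] = 5.64.
y₂ = 5.64 × 0.372 = 2.10 m.
E₁ = y₁ + V₁²/2g = 3.85 m. ΔE = (y₂ − y₁)³/(4y₁y₂) = 1.64 m. ΔE/E₁ = 1.64/3.85 = 0.427.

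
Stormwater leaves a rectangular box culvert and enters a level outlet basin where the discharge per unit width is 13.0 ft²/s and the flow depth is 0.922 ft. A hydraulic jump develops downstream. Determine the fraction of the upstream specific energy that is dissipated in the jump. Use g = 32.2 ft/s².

V₁ = q/y₁ = 13.0/0.922 = 14.1 ft/s. Fr₁ = V₁/√(g·y₁) = 14.1/√(32.2×0.922) = 2.59.
By Bélanger, y₂/y₁ = ½[√(1 + 8Fr₁²) − 1] = ½[√54.57 − 1] = 3.19.
y₂ = 3.19 × 0.922 = 2.94 ft.
E₁ = y₁ + V₁²/2g = 4.01 ft. ΔE = (y₂ − y₁)³/(4y₁y₂) = 0.762 ft. ΔE/E₁ = 0.762/4.01 = 0.190.

ΔE/E₁ = 0.190 (19.0%)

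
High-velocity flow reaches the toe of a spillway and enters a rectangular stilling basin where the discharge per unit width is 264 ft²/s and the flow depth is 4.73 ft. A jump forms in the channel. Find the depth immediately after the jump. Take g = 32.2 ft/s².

V₁ = q/y₁ = 264/4.73 = 55.8 ft/s. Fr₁ = V₁/√(g·y₁) = 55.8/√(32.2×4.73) = 4.52.
By Bélanger, y₂/y₁ = ½[√(1 + 8Fr₁²) − 1] = ½[√164.6 − 1] = 5.92.
y₂ = 5.92 × 4.73 = 28.0 ft.

y₂ = 28.0 ft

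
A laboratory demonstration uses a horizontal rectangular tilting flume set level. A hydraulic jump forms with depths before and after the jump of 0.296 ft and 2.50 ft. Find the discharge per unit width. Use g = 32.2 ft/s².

q = 5.77 ft²/s

For a rectangular channel the momentum equation gives q² = ½·g·y₁·y₂·(y₁ + y₂) = ½×32.2×0.296×2.50×2.80 = 33.3.
q = √33.3 = 5.77 ft²/s.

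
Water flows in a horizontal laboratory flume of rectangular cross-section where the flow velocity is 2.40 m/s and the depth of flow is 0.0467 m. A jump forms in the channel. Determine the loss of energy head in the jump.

ΔE = 0.114 m

Fr₁ = V₁/√(g·y₁) = 2.40/√(9.81×0.0467) = 3.55.
Conjugate-depth relation: y₂/y₁ = ½[√(1 + 8Fr₁²) − 1] = ½[√101.6 − 1] = 4.54.
y₂ = 4.54 × 0.0467 = 0.212 m.
Head loss: ΔE = (y₂ − y₁)³/(4y₁y₂) = (0.212 − 0.0467)³/(4×0.0467×0.212) = 0.00452/0.0396 = 0.114 m.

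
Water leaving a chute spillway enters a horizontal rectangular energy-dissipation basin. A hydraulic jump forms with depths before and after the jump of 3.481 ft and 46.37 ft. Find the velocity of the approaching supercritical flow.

V₁ = 103.4 ft/s

For a rectangular channel the momentum equation gives q² = ½·g·y₁·y₂·(y₁ + y₂) = ½×32.2×3.481×46.37×49.85 = 129551.
q = √129551 = 359.9 ft²/s.
V₁ = q/y₁ = 359.9/3.481 = 103.4 ft/s.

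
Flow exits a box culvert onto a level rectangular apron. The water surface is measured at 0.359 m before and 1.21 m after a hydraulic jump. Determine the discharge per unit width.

q = 1.83 m²/s

For a rectangular channel the momentum equation gives q² = ½·g·y₁·y₂·(y₁ + y₂) = ½×9.81×0.359×1.21×1.57 = 3.34.
q = √3.34 = 1.83 m²/s.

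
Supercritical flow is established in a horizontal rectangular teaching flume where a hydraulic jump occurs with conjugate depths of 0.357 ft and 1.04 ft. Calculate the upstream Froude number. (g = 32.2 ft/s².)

Fr₁ = 2.39

For a rectangular channel the momentum equation gives q² = ½·g·y₁·y₂·(y₁ + y₂) = ½×32.2×0.357×1.04×1.40 = 8.35.
q = √8.35 = 2.89 ft²/s.
V₁ = q/y₁ = 8.09 ft/s; Fr₁ = V₁/√(g·y₁) = 2.39.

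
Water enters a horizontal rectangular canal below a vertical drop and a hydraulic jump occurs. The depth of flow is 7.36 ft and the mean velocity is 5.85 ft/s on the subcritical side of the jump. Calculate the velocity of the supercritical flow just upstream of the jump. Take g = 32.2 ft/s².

V₁ = 25.0 ft/s

Fr₂ = V₂/√(g·y₂) = 5.85/√(32.2×7.36) = 0.380.
Applying the sequent-depth relation in reverse, y₁/y₂ = ½[√(1 + 8Fr₂²) − 1] = ½[√2.155 − 1] = 0.234.
y₁ = 0.234 × 7.36 = 1.72 ft.
V₁ = q/y₁ = 43.1/1.72 = 25.0 ft/s.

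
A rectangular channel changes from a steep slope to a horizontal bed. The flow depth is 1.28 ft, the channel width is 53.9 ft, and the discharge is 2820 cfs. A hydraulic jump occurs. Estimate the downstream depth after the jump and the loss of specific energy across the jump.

q = Q/b = 2820/53.9 = 52.3 ft²/s; V₁ = q/y₁ = 40.9 ft/s. Fr₁ = V₁/√(g·y₁) = 6.37.
By Bélanger, y₂/y₁ = ½[√(1 + 8Fr₁²) − 1] = ½[√325.3 − 1] = 8.52.
y₂ = 8.52 × 1.28 = 10.9 ft.
V₂ = q/y₂ = 52.3/10.9 = 4.80 ft/s. E₁ = y₁ + V₁²/2g = 27.2 ft; E₂ = y₂ + V₂²/2g = 11.3 ft. ΔE = E₁ − E₂ = 16.0 ft.

y₂ = 10.9 ft; ΔE = 16.0 ft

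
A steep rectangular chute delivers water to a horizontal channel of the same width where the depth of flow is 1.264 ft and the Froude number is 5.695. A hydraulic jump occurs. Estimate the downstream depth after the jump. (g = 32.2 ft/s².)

y₂ = 9.568 ft

Fr₁ = 5.695 (given).
Bélanger equation: y₂/y₁ = ½[√(1 + 8Fr₁²) − 1] = ½[√260.46 − 1] = 7.569.
y₂ = 7.569 × 1.264 = 9.568 ft.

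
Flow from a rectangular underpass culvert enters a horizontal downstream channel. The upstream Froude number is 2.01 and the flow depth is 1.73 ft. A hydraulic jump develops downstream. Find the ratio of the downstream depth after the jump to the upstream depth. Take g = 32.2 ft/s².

Fr₁ = 2.01 (given).
Bélanger equation: y₂/y₁ = ½[√(1 + 8Fr₁²) − 1] = ½[√33.32 − 1] = 2.39.

y₂/y₁ = 2.39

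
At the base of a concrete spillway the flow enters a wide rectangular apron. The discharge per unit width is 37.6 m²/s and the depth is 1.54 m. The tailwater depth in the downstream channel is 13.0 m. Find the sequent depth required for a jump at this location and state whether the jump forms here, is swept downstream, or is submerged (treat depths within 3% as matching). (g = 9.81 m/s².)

y₂ = 12.9 m; the jump forms here

V₁ = q/y₁ = 37.6/1.54 = 24.4 m/s. Fr₁ = V₁/√(g·y₁) = 24.4/√(9.81×1.54) = 6.28.
From the momentum equation for a rectangular channel, y₂/y₁ = ½[√(1 + 8Fr₁²) − 1] = ½[√316.7 − 1] = 8.40.
y₂ = 8.40 × 1.54 = 12.9 m.
Tailwater y_tw = 13.0 m: y_tw ≈ y₂, so the jump forms here.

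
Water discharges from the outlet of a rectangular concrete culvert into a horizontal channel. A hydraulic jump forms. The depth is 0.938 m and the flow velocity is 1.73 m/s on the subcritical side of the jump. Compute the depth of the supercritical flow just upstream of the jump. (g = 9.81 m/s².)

y₁ = 0.421 m

Fr₂ = V₂/√(g·y₂) = 1.73/√(9.81×0.938) = 0.570.
Applying the sequent-depth relation in reverse, y₁/y₂ = ½[√(1 + 8Fr₂²) − 1] = ½[√3.602 − 1] = 0.449.
y₁ = 0.449 × 0.938 = 0.421 m.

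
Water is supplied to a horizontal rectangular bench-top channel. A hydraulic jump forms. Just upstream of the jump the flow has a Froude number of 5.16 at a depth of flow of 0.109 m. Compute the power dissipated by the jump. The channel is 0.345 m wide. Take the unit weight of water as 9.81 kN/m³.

Fr₁ = 5.16 (given).
Sequent-depth ratio: y₂/y₁ = ½[√(1 + 8Fr₁²) − 1] = ½[√214.0 − 1] = 6.81.
y₂ = 6.81 × 0.109 = 0.743 m.
V₁ = Fr₁·√(g·y₁) = 5.16×√(9.81×0.109) = 5.34 m/s; q = V₁·y₁ = 0.582 m²/s. V₂ = q/y₂ = 0.582/0.743 = 0.783 m/s. E₁ = y₁ + V₁²/2g = 1.56 m; E₂ = y₂ + V₂²/2g = 0.774 m. ΔE = E₁ − E₂ = 0.786 m.
Q = q·b = 0.582 × 0.345 = 0.201 m³/s. P = γ·Q·ΔE = 9.81 × 0.201 × 0.786 = 1.55 kW.

P = 1.55 kW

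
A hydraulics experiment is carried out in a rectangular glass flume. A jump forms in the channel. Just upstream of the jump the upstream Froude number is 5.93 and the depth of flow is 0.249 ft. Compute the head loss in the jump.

Fr₁ = 5.93 (given).
Conjugate-depth relation: y₂/y₁ = ½[√(1 + 8Fr₁²) − 1] = ½[√282.3 − 1] = 7.90.
y₂ = 7.90 × 0.249 = 1.97 ft.
Head loss: ΔE = (y₂ − y₁)³/(4y₁y₂) = (1.97 − 0.249)³/(4×0.249×1.97) = 5.07/1.96 = 2.59 ft.

ΔE = 2.59 ft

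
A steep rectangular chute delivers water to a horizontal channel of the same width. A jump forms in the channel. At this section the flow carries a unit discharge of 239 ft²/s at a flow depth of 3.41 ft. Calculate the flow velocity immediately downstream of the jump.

V₁ = q/y₁ = 239/3.41 = 70.1 ft/s. Fr₁ = V₁/√(g·y₁) = 70.1/√(32.2×3.41) = 6.69.
Sequent-depth ratio: y₂/y₁ = ½[√(1 + 8Fr₁²) − 1] = ½[√358.9 − 1] = 8.97.
y₂ = 8.97 × 3.41 = 30.6 ft.
V₂ = q/y₂ = 239/30.6 = 7.81 ft/s.

V₂ = 7.81 ft/s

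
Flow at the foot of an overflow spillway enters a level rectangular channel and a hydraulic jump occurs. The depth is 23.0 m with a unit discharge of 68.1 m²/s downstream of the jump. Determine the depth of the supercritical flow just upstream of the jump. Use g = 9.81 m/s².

y₁ = 1.67 m

V₂ = q/y₂ = 68.1/23.0 = 2.96 m/s; Fr₂ = V₂/√(g·y₂) = 0.197.
From the momentum equation (using Fr₂), y₁/y₂ = ½[√(1 + 8Fr₂²) − 1] = ½[√1.311 − 1] = 0.0725.
y₁ = 0.0725 × 23.0 = 1.67 m.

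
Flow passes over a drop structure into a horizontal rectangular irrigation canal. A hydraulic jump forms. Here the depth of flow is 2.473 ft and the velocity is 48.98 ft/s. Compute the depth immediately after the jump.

Fr₁ = V₁/√(g·y₁) = 48.98/√(32.2×2.473) = 5.489.
Bélanger equation: y₂/y₁ = ½[√(1 + 8Fr₁²) − 1] = ½[√242.02 − 1] = 7.278.
y₂ = 7.278 × 2.473 = 18.00 ft.

y₂ = 18.00 ft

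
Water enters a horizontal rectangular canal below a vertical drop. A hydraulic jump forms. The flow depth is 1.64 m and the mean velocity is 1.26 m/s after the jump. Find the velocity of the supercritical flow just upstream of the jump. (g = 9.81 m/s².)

V₁ = 7.46 m/s

Fr₂ = V₂/√(g·y₂) = 1.26/√(9.81×1.64) = 0.314.
Applying the sequent-depth relation in reverse, y₁/y₂ = ½[√(1 + 8Fr₂²) − 1] = ½[√1.789 − 1] = 0.169.
y₁ = 0.169 × 1.64 = 0.277 m.
V₁ = q/y₁ = 2.07/0.277 = 7.46 m/s.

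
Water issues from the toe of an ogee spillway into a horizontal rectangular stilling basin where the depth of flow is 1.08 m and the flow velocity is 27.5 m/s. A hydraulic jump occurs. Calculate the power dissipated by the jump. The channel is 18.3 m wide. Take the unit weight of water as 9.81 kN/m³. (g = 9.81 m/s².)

Fr₁ = V₁/√(g·y₁) = 27.5/√(9.81×1.08) = 8.45.
By Bélanger, y₂/y₁ = ½[√(1 + 8Fr₁²) − 1] = ½[√572.0 − 1] = 11.5.
y₂ = 11.5 × 1.08 = 12.4 m.
Head loss: ΔE = (y₂ − y₁)³/(4y₁y₂) = (12.4 − 1.08)³/(4×1.08×12.4) = 1441/53.5 = 27.0 m.
q = V₁·y₁ = 27.5 × 1.08 = 29.7 m²/s. Q = q·b = 29.7 × 18.3 = 544 m³/s. P = γ·Q·ΔE = 9.81 × 544 × 27.0 = 143725 kW.

P = 143725 kW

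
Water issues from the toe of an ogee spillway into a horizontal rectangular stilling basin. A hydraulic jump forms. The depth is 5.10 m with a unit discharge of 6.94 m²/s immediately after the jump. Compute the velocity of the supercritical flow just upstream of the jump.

V₂ = q/y₂ = 6.94/5.10 = 1.36 m/s; Fr₂ = V₂/√(g·y₂) = 0.192.
From the momentum equation (using Fr₂), y₁/y₂ = ½[√(1 + 8Fr₂²) − 1] = ½[√1.296 − 1] = 0.0692.
y₁ = 0.0692 × 5.10 = 0.353 m.
V₁ = q/y₁ = 6.94/0.353 = 19.7 m/s.

V₁ = 19.7 m/s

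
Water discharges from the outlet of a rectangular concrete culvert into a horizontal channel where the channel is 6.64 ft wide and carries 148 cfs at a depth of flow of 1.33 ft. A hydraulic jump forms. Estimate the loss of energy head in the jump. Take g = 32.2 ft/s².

ΔE = 1.06 ft

q = Q/b = 148/6.64 = 22.3 ft²/s; V₁ = q/y₁ = 16.8 ft/s. Fr₁ = V₁/√(g·y₁) = 2.56.
Bélanger equation: y₂/y₁ = ½[√(1 + 8Fr₁²) − 1] = ½[√53.46 − 1] = 3.16.
y₂ = 3.16 × 1.33 = 4.20 ft.
V₂ = q/y₂ = 22.3/4.20 = 5.31 ft/s. E₁ = y₁ + V₁²/2g = 5.69 ft; E₂ = y₂ + V₂²/2g = 4.64 ft. ΔE = E₁ − E₂ = 1.06 ft.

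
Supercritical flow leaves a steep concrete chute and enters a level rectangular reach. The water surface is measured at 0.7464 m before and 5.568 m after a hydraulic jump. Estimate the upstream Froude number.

Fr₁ = 5.617

For a rectangular channel the momentum equation gives q² = ½·g·y₁·y₂·(y₁ + y₂) = ½×9.81×0.7464×5.568×6.314 = 128.7.
q = √128.7 = 11.35 m²/s.
V₁ = q/y₁ = 15.20 m/s; Fr₁ = V₁/√(g·y₁) = 5.617.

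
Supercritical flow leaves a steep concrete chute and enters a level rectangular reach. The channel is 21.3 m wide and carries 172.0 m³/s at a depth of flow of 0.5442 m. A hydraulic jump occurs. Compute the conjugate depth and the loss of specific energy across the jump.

y₂ = 4.678 m; ΔE = 6.937 m

q = Q/b = 172.0/21.3 = 8.075 m²/s; V₁ = q/y₁ = 14.84 m/s. Fr₁ = V₁/√(g·y₁) = 6.422.
Sequent-depth ratio: y₂/y₁ = ½[√(1 + 8Fr₁²) − 1] = ½[√330.95 − 1] = 8.596.
y₂ = 8.596 × 0.5442 = 4.678 m.
V₂ = q/y₂ = 8.075/4.678 = 1.726 m/s. E₁ = y₁ + V₁²/2g = 11.77 m; E₂ = y₂ + V₂²/2g = 4.830 m. ΔE = E₁ − E₂ = 6.937 m.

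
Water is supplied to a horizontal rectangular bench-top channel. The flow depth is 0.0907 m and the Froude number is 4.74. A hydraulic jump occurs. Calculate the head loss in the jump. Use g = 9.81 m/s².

Fr₁ = 4.74 (given).
By Bélanger, y₂/y₁ = ½[√(1 + 8Fr₁²) − 1] = ½[√180.7 − 1] = 6.22.
y₂ = 6.22 × 0.0907 = 0.564 m.
Head loss: ΔE = (y₂ − y₁)³/(4y₁y₂) = (0.564 − 0.0907)³/(4×0.0907×0.564) = 0.106/0.205 = 0.519 m.

ΔE = 0.519 m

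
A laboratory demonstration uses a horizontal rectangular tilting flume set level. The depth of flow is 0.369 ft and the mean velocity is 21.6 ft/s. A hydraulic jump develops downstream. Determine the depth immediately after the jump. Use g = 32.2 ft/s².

y₂ = 3.09 ft

Fr₁ = V₁/√(g·y₁) = 21.6/√(32.2×0.369) = 6.27.
Sequent-depth ratio: y₂/y₁ = ½[√(1 + 8Fr₁²) − 1] = ½[√315.1 − 1] = 8.38.
y₂ = 8.38 × 0.369 = 3.09 ft.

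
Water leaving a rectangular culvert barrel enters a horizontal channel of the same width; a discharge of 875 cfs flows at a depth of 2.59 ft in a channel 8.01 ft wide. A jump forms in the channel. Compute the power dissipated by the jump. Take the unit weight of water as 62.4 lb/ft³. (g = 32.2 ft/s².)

q = Q/b = 875/8.01 = 109 ft²/s; V₁ = q/y₁ = 42.2 ft/s. Fr₁ = V₁/√(g·y₁) = 4.62.
By Bélanger, y₂/y₁ = ½[√(1 + 8Fr₁²) − 1] = ½[√171.6 − 1] = 6.05.
y₂ = 6.05 × 2.59 = 15.7 ft.
V₂ = q/y₂ = 109/15.7 = 6.97 ft/s. E₁ = y₁ + V₁²/2g = 30.2 ft; E₂ = y₂ + V₂²/2g = 16.4 ft. ΔE = E₁ − E₂ = 13.8 ft.
P = γ·Q·ΔE/550 = 62.4 × 875 × 13.8 / 550 = 1369 hp.

P = 1369 hp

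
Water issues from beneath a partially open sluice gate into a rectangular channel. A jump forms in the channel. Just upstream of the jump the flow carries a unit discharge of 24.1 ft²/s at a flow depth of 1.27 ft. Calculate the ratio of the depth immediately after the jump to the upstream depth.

V₁ = q/y₁ = 24.1/1.27 = 19.0 ft/s. Fr₁ = V₁/√(g·y₁) = 19.0/√(32.2×1.27) = 2.97.
Conjugate-depth relation: y₂/y₁ = ½[√(1 + 8Fr₁²) − 1] = ½[√71.45 − 1] = 3.73.

y₂/y₁ = 3.73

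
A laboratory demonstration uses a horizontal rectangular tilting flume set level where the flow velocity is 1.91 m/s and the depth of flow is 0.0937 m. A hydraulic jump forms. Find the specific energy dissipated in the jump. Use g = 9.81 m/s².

ΔE = 0.0250 m

Fr₁ = V₁/√(g·y₁) = 1.91/√(9.81×0.0937) = 1.99.
Conjugate-depth relation: y₂/y₁ = ½[√(1 + 8Fr₁²) − 1] = ½[√32.75 − 1] = 2.36.
y₂ = 2.36 × 0.0937 = 0.221 m.
Head loss: ΔE = (y₂ − y₁)³/(4y₁y₂) = (0.221 − 0.0937)³/(4×0.0937×0.221) = 0.00208/0.0829 = 0.0250 m.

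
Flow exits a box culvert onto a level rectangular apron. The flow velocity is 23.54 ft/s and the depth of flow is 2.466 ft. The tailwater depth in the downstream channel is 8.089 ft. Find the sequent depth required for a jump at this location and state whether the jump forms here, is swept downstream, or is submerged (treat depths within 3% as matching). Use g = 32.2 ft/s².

y₂ = 8.062 ft; the jump forms here

Fr₁ = V₁/√(g·y₁) = 23.54/√(32.2×2.466) = 2.642.
From the momentum equation for a rectangular channel, y₂/y₁ = ½[√(1 + 8Fr₁²) − 1] = ½[√56.828 − 1] = 3.269.
y₂ = 3.269 × 2.466 = 8.062 ft.
Tailwater y_tw = 8.089 ft: y_tw ≈ y₂, so the jump forms here.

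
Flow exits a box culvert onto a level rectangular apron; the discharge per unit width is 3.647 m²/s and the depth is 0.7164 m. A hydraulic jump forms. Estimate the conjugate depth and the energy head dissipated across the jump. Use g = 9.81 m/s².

V₁ = q/y₁ = 3.647/0.7164 = 5.091 m/s. Fr₁ = V₁/√(g·y₁) = 5.091/√(9.81×0.7164) = 1.920.
From the momentum equation for a rectangular channel, y₂/y₁ = ½[√(1 + 8Fr₁²) − 1] = ½[√30.500 − 1] = 2.261.
y₂ = 2.261 × 0.7164 = 1.620 m.
V₂ = q/y₂ = 3.647/1.620 = 2.251 m/s. E₁ = y₁ + V₁²/2g = 2.037 m; E₂ = y₂ + V₂²/2g = 1.878 m. ΔE = E₁ − E₂ = 0.1589 m.

y₂ = 1.620 m; ΔE = 0.1589 m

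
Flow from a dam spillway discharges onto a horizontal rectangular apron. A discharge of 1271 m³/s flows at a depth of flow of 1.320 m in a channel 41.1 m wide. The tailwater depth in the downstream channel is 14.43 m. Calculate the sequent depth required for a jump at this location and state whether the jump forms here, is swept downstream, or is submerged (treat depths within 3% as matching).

q = Q/b = 1271/41.1 = 30.92 m²/s; V₁ = q/y₁ = 23.43 m/s. Fr₁ = V₁/√(g·y₁) = 6.510.
Bélanger equation: y₂/y₁ = ½[√(1 + 8Fr₁²) − 1] = ½[√340.08 − 1] = 8.721.
y₂ = 8.721 × 1.320 = 11.51 m.
Tailwater y_tw = 14.43 m: y_tw > y₂, so the jump is submerged.

y₂ = 11.51 m; the jump is submerged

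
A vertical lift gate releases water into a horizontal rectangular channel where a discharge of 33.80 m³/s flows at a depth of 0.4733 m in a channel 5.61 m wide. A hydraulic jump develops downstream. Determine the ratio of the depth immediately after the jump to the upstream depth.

q = Q/b = 33.80/5.61 = 6.025 m²/s; V₁ = q/y₁ = 12.73 m/s. Fr₁ = V₁/√(g·y₁) = 5.908.
Sequent-depth ratio: y₂/y₁ = ½[√(1 + 8Fr₁²) − 1] = ½[√280.20 − 1] = 7.870.

y₂/y₁ = 7.870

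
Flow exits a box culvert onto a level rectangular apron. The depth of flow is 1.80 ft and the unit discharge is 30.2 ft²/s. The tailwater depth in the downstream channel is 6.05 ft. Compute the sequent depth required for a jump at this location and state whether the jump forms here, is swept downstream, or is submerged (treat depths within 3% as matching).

V₁ = q/y₁ = 30.2/1.80 = 16.8 ft/s. Fr₁ = V₁/√(g·y₁) = 16.8/√(32.2×1.80) = 2.20.
Bélanger equation: y₂/y₁ = ½[√(1 + 8Fr₁²) − 1] = ½[√39.85 − 1] = 2.66.
y₂ = 2.66 × 1.80 = 4.78 ft.
Tailwater y_tw = 6.05 ft: y_tw > y₂, so the jump is submerged.

y₂ = 4.78 ft; the jump is submerged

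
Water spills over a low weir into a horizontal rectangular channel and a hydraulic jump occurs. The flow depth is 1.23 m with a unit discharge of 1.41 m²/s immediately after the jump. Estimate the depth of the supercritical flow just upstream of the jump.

y₁ = 0.226 m

V₂ = q/y₂ = 1.41/1.23 = 1.15 m/s; Fr₂ = V₂/√(g·y₂) = 0.330.
Since the conjugate-depth ratio holds either way, y₁/y₂ = ½[√(1 + 8Fr₂²) − 1] = ½[√1.871 − 1] = 0.184.
y₁ = 0.184 × 1.23 = 0.226 m.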